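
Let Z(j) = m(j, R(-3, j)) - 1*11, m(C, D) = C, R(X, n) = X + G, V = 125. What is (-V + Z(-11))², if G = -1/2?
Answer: 21609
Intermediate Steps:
G = -½ (G = -1*½ = -½ ≈ -0.50000)
R(X, n) = -½ + X (R(X, n) = X - ½ = -½ + X)
Z(j) = -11 + j (Z(j) = j - 1*11 = j - 11 = -11 + j)
(-V + Z(-11))² = (-1*125 + (-11 - 11))² = (-125 - 22)² = (-147)² = 21609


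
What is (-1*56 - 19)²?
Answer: 5625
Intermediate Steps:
(-1*56 - 19)² = (-56 - 19)² = (-75)² = 5625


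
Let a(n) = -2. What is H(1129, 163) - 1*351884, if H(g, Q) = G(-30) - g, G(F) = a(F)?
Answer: -353015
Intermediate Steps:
G(F) = -2
H(g, Q) = -2 - g
H(1129, 163) - 1*351884 = (-2 - 1*1129) - 1*351884 = (-2 - 1129) - 351884 = -1131 - 351884 = -353015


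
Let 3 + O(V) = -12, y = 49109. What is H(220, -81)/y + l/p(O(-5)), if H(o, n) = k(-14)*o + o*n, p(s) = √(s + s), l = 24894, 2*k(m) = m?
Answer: -19360/49109 - 4149*I*√30/5 ≈ -0.39423 - 4545.0*I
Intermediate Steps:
O(V) = -15 (O(V) = -3 - 12 = -15)
k(m) = m/2
p(s) = √2*√s (p(s) = √(2*s) = √2*√s)
H(o, n) = -7*o + n*o (H(o, n) = ((½)*(-14))*o + o*n = -7*o + n*o)
H(220, -81)/y + l/p(O(-5)) = (220*(-7 - 81))/49109 + 24894/((√2*√(-15))) = (220*(-88))*(1/49109) + 24894/((√2*(I*√15))) = -19360*1/49109 + 24894/((I*√30)) = -19360/49109 + 24894*(-I*√30/30) = -19360/49109 - 4149*I*√30/5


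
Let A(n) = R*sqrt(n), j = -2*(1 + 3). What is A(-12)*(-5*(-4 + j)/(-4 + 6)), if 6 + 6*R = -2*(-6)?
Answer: 60*I*sqrt(3) ≈ 103.92*I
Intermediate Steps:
j = -8 (j = -2*4 = -8)
R = 1 (R = -1 + (-2*(-6))/6 = -1 + (1/6)*12 = -1 + 2 = 1)
A(n) = sqrt(n) (A(n) = 1*sqrt(n) = sqrt(n))
A(-12)*(-5*(-4 + j)/(-4 + 6)) = sqrt(-12)*(-5*(-4 - 8)/(-4 + 6)) = (2*I*sqrt(3))*(-(-60)/2) = (2*I*sqrt(3))*(-5*(-6)) = (2*I*sqrt(3))*30 = 60*I*sqrt(3)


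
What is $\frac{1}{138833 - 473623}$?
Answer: $- \frac{1}{334790} \approx -2.9869 \cdot 10^{-6}$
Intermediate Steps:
$\frac{1}{138833 - 473623} = \frac{1}{-334790} = - \frac{1}{334790}$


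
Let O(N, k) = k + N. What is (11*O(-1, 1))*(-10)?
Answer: 0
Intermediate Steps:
O(N, k) = N + k
(11*O(-1, 1))*(-10) = (11*(-1 + 1))*(-10) = (11*0)*(-10) = 0*(-10) = 0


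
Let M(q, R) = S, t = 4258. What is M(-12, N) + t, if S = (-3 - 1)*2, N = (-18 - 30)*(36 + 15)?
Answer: 4250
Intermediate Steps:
N = -2448 (N = -48*51 = -2448)
S = -8 (S = -4*2 = -8)
M(q, R) = -8
M(-12, N) + t = -8 + 4258 = 4250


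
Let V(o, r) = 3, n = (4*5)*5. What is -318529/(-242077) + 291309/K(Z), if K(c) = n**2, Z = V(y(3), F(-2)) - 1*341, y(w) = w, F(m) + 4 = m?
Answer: 73704498793/2420770000 ≈ 30.447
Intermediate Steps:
n = 100 (n = 20*5 = 100)
F(m) = -4 + m
Z = -338 (Z = 3 - 1*341 = 3 - 341 = -338)
K(c) = 10000 (K(c) = 100**2 = 10000)
-318529/(-242077) + 291309/K(Z) = -318529/(-242077) + 291309/10000 = -318529*(-1/242077) + 291309*(1/10000) = 318529/242077 + 291309/10000 = 73704498793/2420770000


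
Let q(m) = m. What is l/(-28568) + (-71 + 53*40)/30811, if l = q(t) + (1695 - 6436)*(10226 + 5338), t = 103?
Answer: 2273565899663/880208648 ≈ 2583.0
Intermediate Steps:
l = -73788821 (l = 103 + (1695 - 6436)*(10226 + 5338) = 103 - 4741*15564 = 103 - 73788924 = -73788821)
l/(-28568) + (-71 + 53*40)/30811 = -73788821/(-28568) + (-71 + 53*40)/30811 = -73788821*(-1/28568) + (-71 + 2120)*(1/30811) = 73788821/28568 + 2049*(1/30811) = 73788821/28568 + 2049/30811 = 2273565899663/880208648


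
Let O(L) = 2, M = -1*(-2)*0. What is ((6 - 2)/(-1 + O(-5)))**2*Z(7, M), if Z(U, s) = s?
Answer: 0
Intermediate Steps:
M = 0 (M = 2*0 = 0)
((6 - 2)/(-1 + O(-5)))**2*Z(7, M) = ((6 - 2)/(-1 + 2))**2*0 = (4/1)**2*0 = (4*1)**2*0 = 4**2*0 = 16*0 = 0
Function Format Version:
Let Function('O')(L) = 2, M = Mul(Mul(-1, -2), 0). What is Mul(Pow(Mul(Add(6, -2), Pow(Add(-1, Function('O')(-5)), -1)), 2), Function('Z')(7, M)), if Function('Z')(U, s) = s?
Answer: 0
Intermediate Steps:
M = 0 (M = Mul(2, 0) = 0)
Mul(Pow(Mul(Add(6, -2), Pow(Add(-1, Function('O')(-5)), -1)), 2), Function('Z')(7, M)) = Mul(Pow(Mul(Add(6, -2), Pow(Add(-1, 2), -1)), 2), 0) = Mul(Pow(Mul(4, Pow(1, -1)), 2), 0) = Mul(Pow(Mul(4, 1), 2), 0) = Mul(Pow(4, 2), 0) = Mul(16, 0) = 0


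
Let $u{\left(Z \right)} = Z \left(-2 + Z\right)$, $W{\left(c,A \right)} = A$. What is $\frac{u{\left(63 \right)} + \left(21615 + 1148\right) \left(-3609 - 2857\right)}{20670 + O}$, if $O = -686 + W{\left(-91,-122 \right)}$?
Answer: $- \frac{147181715}{19862} \approx -7410.2$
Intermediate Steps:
$O = -808$ ($O = -686 - 122 = -808$)
$\frac{u{\left(63 \right)} + \left(21615 + 1148\right) \left(-3609 - 2857\right)}{20670 + O} = \frac{63 \left(-2 + 63\right) + \left(21615 + 1148\right) \left(-3609 - 2857\right)}{20670 - 808} = \frac{63 \cdot 61 + 22763 \left(-6466\right)}{19862} = \left(3843 - 147185558\right) \frac{1}{19862} = \left(-147181715\right) \frac{1}{19862} = - \frac{147181715}{19862}$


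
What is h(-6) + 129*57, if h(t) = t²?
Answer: 7389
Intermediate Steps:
h(-6) + 129*57 = (-6)² + 129*57 = 36 + 7353 = 7389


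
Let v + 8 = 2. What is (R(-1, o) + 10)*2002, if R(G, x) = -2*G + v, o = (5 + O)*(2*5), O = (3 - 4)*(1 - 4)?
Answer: 12012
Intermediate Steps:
v = -6 (v = -8 + 2 = -6)
O = 3 (O = -1*(-3) = 3)
o = 80 (o = (5 + 3)*(2*5) = 8*10 = 80)
R(G, x) = -6 - 2*G (R(G, x) = -2*G - 6 = -6 - 2*G)
(R(-1, o) + 10)*2002 = ((-6 - 2*(-1)) + 10)*2002 = ((-6 + 2) + 10)*2002 = (-4 + 10)*2002 = 6*2002 = 12012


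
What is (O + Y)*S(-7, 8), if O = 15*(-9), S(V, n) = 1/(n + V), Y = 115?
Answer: -20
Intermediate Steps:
S(V, n) = 1/(V + n)
O = -135
(O + Y)*S(-7, 8) = (-135 + 115)/(-7 + 8) = -20/1 = -20*1 = -20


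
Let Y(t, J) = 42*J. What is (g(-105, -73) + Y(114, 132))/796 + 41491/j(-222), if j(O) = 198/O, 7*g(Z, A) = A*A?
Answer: -8552494003/183876 ≈ -46512.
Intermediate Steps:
g(Z, A) = A**2/7 (g(Z, A) = (A*A)/7 = A**2/7)
(g(-105, -73) + Y(114, 132))/796 + 41491/j(-222) = ((1/7)*(-73)**2 + 42*132)/796 + 41491/((198/(-222))) = ((1/7)*5329 + 5544)*(1/796) + 41491/((198*(-1/222))) = (5329/7 + 5544)*(1/796) + 41491/(-33/37) = (44137/7)*(1/796) + 41491*(-37/33) = 44137/5572 - 1535167/33 = -8552494003/183876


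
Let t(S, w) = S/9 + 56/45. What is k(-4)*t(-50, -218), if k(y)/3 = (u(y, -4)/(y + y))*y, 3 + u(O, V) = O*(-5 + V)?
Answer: -1067/5 ≈ -213.40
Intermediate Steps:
u(O, V) = -3 + O*(-5 + V)
t(S, w) = 56/45 + S/9 (t(S, w) = S*(⅑) + 56*(1/45) = S/9 + 56/45 = 56/45 + S/9)
k(y) = -9/2 - 27*y/2 (k(y) = 3*(((-3 - 5*y + y*(-4))/(y + y))*y) = 3*(((-3 - 5*y - 4*y)/((2*y)))*y) = 3*(((1/(2*y))*(-3 - 9*y))*y) = 3*(((-3 - 9*y)/(2*y))*y) = 3*(-3/2 - 9*y/2) = -9/2 - 27*y/2)
k(-4)*t(-50, -218) = (-9/2 - 27/2*(-4))*(56/45 + (⅑)*(-50)) = (-9/2 + 54)*(56/45 - 50/9) = (99/2)*(-194/45) = -1067/5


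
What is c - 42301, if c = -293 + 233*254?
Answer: 16588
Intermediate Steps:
c = 58889 (c = -293 + 59182 = 58889)
c - 42301 = 58889 - 42301 = 16588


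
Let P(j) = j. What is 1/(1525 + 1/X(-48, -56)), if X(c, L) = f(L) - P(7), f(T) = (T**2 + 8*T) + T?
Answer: 2625/4003126 ≈ 0.00065574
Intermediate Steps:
f(T) = T**2 + 9*T
X(c, L) = -7 + L*(9 + L) (X(c, L) = L*(9 + L) - 1*7 = L*(9 + L) - 7 = -7 + L*(9 + L))
1/(1525 + 1/X(-48, -56)) = 1/(1525 + 1/(-7 - 56*(9 - 56))) = 1/(1525 + 1/(-7 - 56*(-47))) = 1/(1525 + 1/(-7 + 2632)) = 1/(1525 + 1/2625) = 1/(4003126/2625) = 2625/4003126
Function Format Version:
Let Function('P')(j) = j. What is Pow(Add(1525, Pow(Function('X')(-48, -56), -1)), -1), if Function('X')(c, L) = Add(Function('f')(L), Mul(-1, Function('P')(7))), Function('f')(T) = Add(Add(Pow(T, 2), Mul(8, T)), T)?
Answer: Rational(2625, 4003126) ≈ 0.00065574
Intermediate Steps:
Function('f')(T) = Add(Pow(T, 2), Mul(9, T))
Function('X')(c, L) = Add(-7, Mul(L, Add(9, L))) (Function('X')(c, L) = Add(Mul(L, Add(9, L)), Mul(-1, 7)) = Add(Mul(L, Add(9, L)), -7) = Add(-7, Mul(L, Add(9, L))))
Pow(Add(1525, Pow(Function('X')(-48, -56), -1)), -1) = Pow(Add(1525, Pow(Add(-7, Mul(-56, Add(9, -56))), -1)), -1) = Pow(Add(1525, Pow(Add(-7, Mul(-56, -47)), -1)), -1) = Pow(Add(1525, Pow(Add(-7, 2632), -1)), -1) = Pow(Add(1525, Pow(2625, -1)), -1) = Pow(Add(1525, Rational(1, 2625)), -1) = Pow(Rational(4003126, 2625), -1) = Rational(2625, 4003126)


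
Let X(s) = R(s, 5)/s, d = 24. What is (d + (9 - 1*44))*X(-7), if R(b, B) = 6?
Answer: 66/7 ≈ 9.4286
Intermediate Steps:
X(s) = 6/s
(d + (9 - 1*44))*X(-7) = (24 + (9 - 1*44))*(6/(-7)) = (24 + (9 - 44))*(6*(-1/7)) = (24 - 35)*(-6/7) = -11*(-6/7) = 66/7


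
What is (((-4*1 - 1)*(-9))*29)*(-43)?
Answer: -56115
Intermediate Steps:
(((-4*1 - 1)*(-9))*29)*(-43) = (((-4 - 1)*(-9))*29)*(-43) = (-5*(-9)*29)*(-43) = (45*29)*(-43) = 1305*(-43) = -56115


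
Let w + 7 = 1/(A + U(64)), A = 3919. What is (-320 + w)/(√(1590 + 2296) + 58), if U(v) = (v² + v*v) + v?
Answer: 3981224/109575 - 1990612*√3886/3177675 ≈ -2.7174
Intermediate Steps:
U(v) = v + 2*v² (U(v) = (v² + v²) + v = 2*v² + v = v + 2*v²)
w = -85224/12175 (w = -7 + 1/(3919 + 64*(1 + 2*64)) = -7 + 1/(3919 + 64*(1 + 128)) = -7 + 1/(3919 + 64*129) = -7 + 1/(3919 + 8256) = -7 + 1/12175 = -85224/12175 ≈ -6.9999)
(-320 + w)/(√(1590 + 2296) + 58) = (-320 - 85224/12175)/(√(1590 + 2296) + 58) = -3981224/(12175*(√3886 + 58)) = -3981224/(12175*(58 + √3886))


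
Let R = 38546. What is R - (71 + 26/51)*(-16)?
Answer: 2024198/51 ≈ 39690.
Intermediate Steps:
R - (71 + 26/51)*(-16) = 38546 - (71 + 26/51)*(-16) = 38546 - 3647*(-16)/51 = 38546 - 1*(-58352/51) = 38546 + 58352/51 = 2024198/51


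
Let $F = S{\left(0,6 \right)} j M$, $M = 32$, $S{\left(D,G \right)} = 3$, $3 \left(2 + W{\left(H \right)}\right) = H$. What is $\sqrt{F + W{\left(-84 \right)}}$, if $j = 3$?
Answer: $\sqrt{258} \approx 16.062$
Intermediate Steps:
$W{\left(H \right)} = -2 + \frac{H}{3}$
$F = 288$ ($F = 3 \cdot 3 \cdot 32 = 9 \cdot 32 = 288$)
$\sqrt{F + W{\left(-84 \right)}} = \sqrt{288 + \left(-2 + \frac{1}{3} \left(-84\right)\right)} = \sqrt{288 - 30} = \sqrt{258}$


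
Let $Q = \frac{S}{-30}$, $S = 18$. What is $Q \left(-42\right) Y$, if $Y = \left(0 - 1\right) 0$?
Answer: $0$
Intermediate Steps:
$Y = 0$ ($Y = \left(-1\right) 0 = 0$)
$Q = - \frac{3}{5}$ ($Q = \frac{18}{-30} = 18 \left(- \frac{1}{30}\right) = - \frac{3}{5} \approx -0.6$)
$Q \left(-42\right) Y = \left(- \frac{3}{5}\right) \left(-42\right) 0 = \frac{126}{5} \cdot 0 = 0$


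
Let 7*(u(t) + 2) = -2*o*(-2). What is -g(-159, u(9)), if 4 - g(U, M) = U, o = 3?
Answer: -163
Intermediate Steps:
u(t) = -2/7 (u(t) = -2 + (-2*3*(-2))/7 = -2 + (-6*(-2))/7 = -2 + (⅐)*12 = -2 + 12/7 = -2/7)
g(U, M) = 4 - U
-g(-159, u(9)) = -(4 - 1*(-159)) = -(4 + 159) = -1*163 = -163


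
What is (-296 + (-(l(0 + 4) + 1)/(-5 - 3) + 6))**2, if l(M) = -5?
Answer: 337561/4 ≈ 84390.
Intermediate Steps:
(-296 + (-(l(0 + 4) + 1)/(-5 - 3) + 6))**2 = (-296 + (-(-5 + 1)/(-5 - 3) + 6))**2 = (-296 + (-(-4)/(-8) + 6))**2 = (-296 + (-(-4)*(-1)/8 + 6))**2 = (-296 + (-1*1/2 + 6))**2 = (-296 + (-1/2 + 6))**2 = (-296 + 11/2)**2 = (-581/2)**2 = 337561/4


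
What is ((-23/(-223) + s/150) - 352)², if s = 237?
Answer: 15257093797089/124322500 ≈ 1.2272e+5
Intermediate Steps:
((-23/(-223) + s/150) - 352)² = ((-23/(-223) + 237/150) - 352)² = ((-23*(-1/223) + 237*(1/150)) - 352)² = ((23/223 + 79/50) - 352)² = (18767/11150 - 352)² = (-3906033/11150)² = 15257093797089/124322500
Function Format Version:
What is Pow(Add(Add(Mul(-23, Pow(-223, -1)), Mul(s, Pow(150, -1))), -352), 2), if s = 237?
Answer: Rational(15257093797089, 124322500) ≈ 1.2272e+5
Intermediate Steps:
Pow(Add(Add(Mul(-23, Pow(-223, -1)), Mul(s, Pow(150, -1))), -352), 2) = Pow(Add(Add(Mul(-23, Pow(-223, -1)), Mul(237, Pow(150, -1))), -352), 2) = Pow(Add(Add(Mul(-23, Rational(-1, 223)), Mul(237, Rational(1, 150))), -352), 2) = Pow(Add(Add(Rational(23, 223), Rational(79, 50)), -352), 2) = Pow(Add(Rational(18767, 11150), -352), 2) = Pow(Rational(-3906033, 11150), 2) = Rational(15257093797089, 124322500)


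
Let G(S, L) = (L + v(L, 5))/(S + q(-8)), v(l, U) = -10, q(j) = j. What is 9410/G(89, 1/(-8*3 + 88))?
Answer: -5420160/71 ≈ -76340.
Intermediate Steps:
G(S, L) = (-10 + L)/(-8 + S) (G(S, L) = (L - 10)/(S - 8) = (-10 + L)/(-8 + S))
9410/G(89, 1/(-8*3 + 88)) = 9410/(((-10 + 1/(-8*3 + 88))/(-8 + 89))) = 9410/(((-10 + 1/(-24 + 88))/81)) = 9410/(((-10 + 1/64)/81)) = 9410/(((1/81)*(-639/64))) = 9410/(-71/576) = 9410*(-576/71) = -5420160/71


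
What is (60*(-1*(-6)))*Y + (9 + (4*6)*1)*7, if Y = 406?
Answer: 146391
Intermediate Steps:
(60*(-1*(-6)))*Y + (9 + (4*6)*1)*7 = (60*(-1*(-6)))*406 + (9 + (4*6)*1)*7 = (60*6)*406 + (9 + 24*1)*7 = 360*406 + (9 + 24)*7 = 146160 + 33*7 = 146160 + 231 = 146391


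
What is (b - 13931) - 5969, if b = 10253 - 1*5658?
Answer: -15305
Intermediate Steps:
b = 4595 (b = 10253 - 5658 = 4595)
(b - 13931) - 5969 = (4595 - 13931) - 5969 = -9336 - 5969 = -15305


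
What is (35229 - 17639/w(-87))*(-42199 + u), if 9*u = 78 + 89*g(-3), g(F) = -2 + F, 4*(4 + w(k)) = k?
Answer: -1406258804594/927 ≈ -1.5170e+9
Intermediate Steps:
w(k) = -4 + k/4
u = -367/9 (u = (78 + 89*(-2 - 3))/9 = (78 + 89*(-5))/9 = (78 - 445)/9 = (1/9)*(-367) = -367/9 ≈ -40.778)
(35229 - 17639/w(-87))*(-42199 + u) = (35229 - 17639/(-4 + (1/4)*(-87)))*(-42199 - 367/9) = (35229 - 17639/(-4 - 87/4))*(-380158/9) = (35229 - 17639/(-103/4))*(-380158/9) = (35229 - 17639*(-4/103))*(-380158/9) = (35229 + 70556/103)*(-380158/9) = (3699143/103)*(-380158/9) = -1406258804594/927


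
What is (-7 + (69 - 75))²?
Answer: 169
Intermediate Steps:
(-7 + (69 - 75))² = (-7 - 6)² = (-13)² = 169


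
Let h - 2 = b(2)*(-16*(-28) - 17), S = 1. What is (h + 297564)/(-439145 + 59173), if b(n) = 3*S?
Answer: -298859/379972 ≈ -0.78653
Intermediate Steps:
b(n) = 3 (b(n) = 3*1 = 3)
h = 1295 (h = 2 + 3*(-16*(-28) - 17) = 2 + 3*(448 - 17) = 2 + 3*431 = 2 + 1293 = 1295)
(h + 297564)/(-439145 + 59173) = (1295 + 297564)/(-439145 + 59173) = 298859/(-379972) = 298859*(-1/379972) = -298859/379972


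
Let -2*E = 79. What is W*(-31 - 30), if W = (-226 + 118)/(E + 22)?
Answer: -13176/35 ≈ -376.46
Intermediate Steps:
E = -79/2 (E = -1/2*79 = -79/2 ≈ -39.500)
W = 216/35 (W = (-226 + 118)/(-79/2 + 22) = -108/(-35/2) = -108*(-2/35) = 216/35 ≈ 6.1714)
W*(-31 - 30) = 216*(-31 - 30)/35 = (216/35)*(-61) = -13176/35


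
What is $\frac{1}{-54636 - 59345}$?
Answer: $- \frac{1}{113981} \approx -8.7734 \cdot 10^{-6}$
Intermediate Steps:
$\frac{1}{-54636 - 59345} = \frac{1}{-113981} = - \frac{1}{113981}$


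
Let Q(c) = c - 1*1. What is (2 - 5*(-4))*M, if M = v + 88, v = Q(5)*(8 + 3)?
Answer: 2904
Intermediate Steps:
Q(c) = -1 + c (Q(c) = c - 1 = -1 + c)
v = 44 (v = (-1 + 5)*(8 + 3) = 4*11 = 44)
M = 132 (M = 44 + 88 = 132)
(2 - 5*(-4))*M = (2 - 5*(-4))*132 = (2 + 20)*132 = 22*132 = 2904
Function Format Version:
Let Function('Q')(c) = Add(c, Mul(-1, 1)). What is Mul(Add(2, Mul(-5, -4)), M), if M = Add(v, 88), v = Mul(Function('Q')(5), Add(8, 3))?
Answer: 2904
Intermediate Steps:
Function('Q')(c) = Add(-1, c) (Function('Q')(c) = Add(c, -1) = Add(-1, c))
v = 44 (v = Mul(Add(-1, 5), Add(8, 3)) = Mul(4, 11) = 44)
M = 132 (M = Add(44, 88) = 132)
Mul(Add(2, Mul(-5, -4)), M) = Mul(Add(2, Mul(-5, -4)), 132) = Mul(Add(2, 20), 132) = Mul(22, 132) = 2904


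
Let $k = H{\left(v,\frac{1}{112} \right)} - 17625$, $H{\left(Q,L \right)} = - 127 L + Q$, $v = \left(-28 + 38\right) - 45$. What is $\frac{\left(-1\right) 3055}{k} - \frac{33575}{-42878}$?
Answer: $\frac{81084064505}{84814699266} \approx 0.95601$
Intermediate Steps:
$v = -35$ ($v = 10 - 45 = -35$)
$H{\left(Q,L \right)} = Q - 127 L$
$k = - \frac{1978047}{112}$ ($k = \left(-35 - \frac{127}{112}\right) - 17625 = - \frac{4047}{112} - 17625 = - \frac{1978047}{112} \approx -17661.0$)
$\frac{\left(-1\right) 3055}{k} - \frac{33575}{-42878} = \frac{\left(-1\right) 3055}{- \frac{1978047}{112}} - \frac{33575}{-42878} = \left(-3055\right) \left(- \frac{112}{1978047}\right) - - \frac{33575}{42878} = \frac{342160}{1978047} + \frac{33575}{42878} = \frac{81084064505}{84814699266}$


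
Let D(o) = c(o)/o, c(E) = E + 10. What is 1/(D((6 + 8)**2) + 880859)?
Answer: 98/86324285 ≈ 1.1353e-6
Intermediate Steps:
c(E) = 10 + E
D(o) = (10 + o)/o
1/(D((6 + 8)**2) + 880859) = 1/((10 + (6 + 8)**2)/((6 + 8)**2) + 880859) = 1/((10 + 14**2)/(14**2) + 880859) = 1/((10 + 196)/196 + 880859) = 1/((1/196)*206 + 880859) = 1/(103/98 + 880859) = 1/(86324285/98) = 98/86324285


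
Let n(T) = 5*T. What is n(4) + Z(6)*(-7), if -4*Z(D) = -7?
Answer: 31/4 ≈ 7.7500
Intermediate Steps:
Z(D) = 7/4 (Z(D) = -¼*(-7) = 7/4)
n(4) + Z(6)*(-7) = 5*4 + (7/4)*(-7) = 20 - 49/4 = 31/4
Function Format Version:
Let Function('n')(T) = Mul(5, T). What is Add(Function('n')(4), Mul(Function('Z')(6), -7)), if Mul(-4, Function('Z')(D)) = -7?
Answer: Rational(31, 4) ≈ 7.7500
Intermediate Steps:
Function('Z')(D) = Rational(7, 4) (Function('Z')(D) = Mul(Rational(-1, 4), -7) = Rational(7, 4))
Add(Function('n')(4), Mul(Function('Z')(6), -7)) = Add(Mul(5, 4), Mul(Rational(7, 4), -7)) = Add(20, Rational(-49, 4)) = Rational(31, 4)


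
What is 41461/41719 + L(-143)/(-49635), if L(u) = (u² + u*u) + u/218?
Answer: 76675055731/451417519170 ≈ 0.16985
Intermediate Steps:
L(u) = 2*u² + u/218 (L(u) = (u² + u²) + u*(1/218) = 2*u² + u/218)
41461/41719 + L(-143)/(-49635) = 41461/41719 + ((1/218)*(-143)*(1 + 436*(-143)))/(-49635) = 41461*(1/41719) + ((1/218)*(-143)*(1 - 62348))*(-1/49635) = 41461/41719 + ((1/218)*(-143)*(-62347))*(-1/49635) = 41461/41719 + (8915621/218)*(-1/49635) = 41461/41719 - 8915621/10820430 = 76675055731/451417519170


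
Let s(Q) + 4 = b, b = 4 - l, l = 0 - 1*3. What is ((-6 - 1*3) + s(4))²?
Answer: 36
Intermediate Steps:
l = -3 (l = 0 - 3 = -3)
b = 7 (b = 4 - 1*(-3) = 4 + 3 = 7)
s(Q) = 3 (s(Q) = -4 + 7 = 3)
((-6 - 1*3) + s(4))² = ((-6 - 1*3) + 3)² = ((-6 - 3) + 3)² = (-9 + 3)² = (-6)² = 36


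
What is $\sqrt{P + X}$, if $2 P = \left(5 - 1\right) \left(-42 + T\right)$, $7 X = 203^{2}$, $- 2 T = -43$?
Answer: $\sqrt{5846} \approx 76.459$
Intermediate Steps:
$T = \frac{43}{2}$ ($T = \left(- \frac{1}{2}\right) \left(-43\right) = \frac{43}{2} \approx 21.5$)
$X = 5887$ ($X = \frac{203^{2}}{7} = \frac{1}{7} \cdot 41209 = 5887$)
$P = -41$ ($P = \frac{\left(5 - 1\right) \left(-42 + \frac{43}{2}\right)}{2} = \frac{4 \left(- \frac{41}{2}\right)}{2} = \frac{1}{2} \left(-82\right) = -41$)
$\sqrt{P + X} = \sqrt{-41 + 5887} = \sqrt{5846}$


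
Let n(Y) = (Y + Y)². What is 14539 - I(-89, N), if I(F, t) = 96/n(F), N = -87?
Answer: 115163395/7921 ≈ 14539.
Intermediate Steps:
n(Y) = 4*Y² (n(Y) = (2*Y)² = 4*Y²)
I(F, t) = 24/F² (I(F, t) = 96/((4*F²)) = 96*(1/(4*F²)) = 24/F²)
14539 - I(-89, N) = 14539 - 24/(-89)² = 14539 - 24/7921 = 115163395/7921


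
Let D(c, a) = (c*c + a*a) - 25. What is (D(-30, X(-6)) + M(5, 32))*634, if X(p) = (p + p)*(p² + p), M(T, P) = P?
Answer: 82741438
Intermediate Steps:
X(p) = 2*p*(p + p²) (X(p) = (2*p)*(p + p²) = 2*p*(p + p²))
D(c, a) = -25 + a² + c² (D(c, a) = (c² + a²) - 25 = (a² + c²) - 25 = -25 + a² + c²)
(D(-30, X(-6)) + M(5, 32))*634 = ((-25 + (2*(-6)²*(1 - 6))² + (-30)²) + 32)*634 = ((-25 + (2*36*(-5))² + 900) + 32)*634 = ((-25 + (-360)² + 900) + 32)*634 = ((-25 + 129600 + 900) + 32)*634 = (130475 + 32)*634 = 130507*634 = 82741438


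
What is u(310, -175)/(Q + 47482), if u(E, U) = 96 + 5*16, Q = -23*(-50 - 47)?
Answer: 176/49713 ≈ 0.0035403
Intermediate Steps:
Q = 2231 (Q = -23*(-97) = 2231)
u(E, U) = 176 (u(E, U) = 96 + 80 = 176)
u(310, -175)/(Q + 47482) = 176/(2231 + 47482) = 176/49713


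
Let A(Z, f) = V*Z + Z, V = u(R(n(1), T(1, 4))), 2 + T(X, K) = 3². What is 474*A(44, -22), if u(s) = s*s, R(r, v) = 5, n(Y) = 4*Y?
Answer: 542256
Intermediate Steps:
T(X, K) = 7 (T(X, K) = -2 + 3² = -2 + 9 = 7)
u(s) = s²
V = 25 (V = 5² = 25)
A(Z, f) = 26*Z (A(Z, f) = 25*Z + Z = 26*Z)
474*A(44, -22) = 474*(26*44) = 474*1144 = 542256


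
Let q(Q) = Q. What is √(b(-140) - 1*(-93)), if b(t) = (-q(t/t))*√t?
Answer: √(93 - 2*I*√35) ≈ 9.6631 - 0.61224*I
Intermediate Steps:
b(t) = -√t (b(t) = (-t/t)*√t = (-1*1)*√t = -√t)
√(b(-140) - 1*(-93)) = √(-√(-140) - 1*(-93)) = √(-2*I*√35 + 93) = √(93 - 2*I*√35)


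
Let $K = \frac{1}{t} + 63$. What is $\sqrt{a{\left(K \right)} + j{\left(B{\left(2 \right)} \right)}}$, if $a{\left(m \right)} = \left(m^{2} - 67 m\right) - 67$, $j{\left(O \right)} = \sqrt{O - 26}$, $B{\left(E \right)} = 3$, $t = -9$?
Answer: $\frac{\sqrt{-26369 + 81 i \sqrt{23}}}{9} \approx 0.1329 + 18.043 i$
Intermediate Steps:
$K = \frac{566}{9}$ ($K = \frac{1}{-9} + 63 = - \frac{1}{9} + 63 = \frac{566}{9} \approx 62.889$)
$j{\left(O \right)} = \sqrt{-26 + O}$
$a{\left(m \right)} = -67 + m^{2} - 67 m$
$\sqrt{a{\left(K \right)} + j{\left(B{\left(2 \right)} \right)}} = \sqrt{\left(-67 + \left(\frac{566}{9}\right)^{2} - \frac{37922}{9}\right) + \sqrt{-26 + 3}} = \sqrt{\left(-67 + \frac{320356}{81} - \frac{37922}{9}\right) + \sqrt{-23}} = \sqrt{- \frac{26369}{81} + i \sqrt{23}}$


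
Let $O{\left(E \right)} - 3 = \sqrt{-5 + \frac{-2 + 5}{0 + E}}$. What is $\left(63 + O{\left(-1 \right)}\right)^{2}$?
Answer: $4348 + 264 i \sqrt{2} \approx 4348.0 + 373.35 i$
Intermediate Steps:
$O{\left(E \right)} = 3 + \sqrt{-5 + \frac{3}{E}}$ ($O{\left(E \right)} = 3 + \sqrt{-5 + \frac{-2 + 5}{0 + E}} = 3 + \sqrt{-5 + \frac{3}{E}}$)
$\left(63 + O{\left(-1 \right)}\right)^{2} = \left(63 + \left(3 + \sqrt{-5 + \frac{3}{-1}}\right)\right)^{2} = \left(63 + \left(3 + \sqrt{-5 + 3 \left(-1\right)}\right)\right)^{2} = \left(63 + \left(3 + \sqrt{-5 - 3}\right)\right)^{2} = \left(63 + \left(3 + \sqrt{-8}\right)\right)^{2} = \left(63 + \left(3 + 2 i \sqrt{2}\right)\right)^{2} = \left(66 + 2 i \sqrt{2}\right)^{2}$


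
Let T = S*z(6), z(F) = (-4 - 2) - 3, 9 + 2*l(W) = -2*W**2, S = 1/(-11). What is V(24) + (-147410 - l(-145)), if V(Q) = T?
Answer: -2780353/22 ≈ -1.2638e+5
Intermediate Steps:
S = -1/11 ≈ -0.090909
l(W) = -9/2 - W**2 (l(W) = -9/2 + (-2*W**2)/2 = -9/2 - W**2)
z(F) = -9 (z(F) = -6 - 3 = -9)
T = 9/11 (T = -1/11*(-9) = 9/11 ≈ 0.81818)
V(Q) = 9/11
V(24) + (-147410 - l(-145)) = 9/11 + (-147410 - (-9/2 - 1*(-145)**2)) = 9/11 + (-147410 - (-9/2 - 1*21025)) = 9/11 + (-147410 - (-9/2 - 21025)) = 9/11 + (-147410 - 1*(-42059/2)) = 9/11 + (-147410 + 42059/2) = 9/11 - 252761/2 = -2780353/22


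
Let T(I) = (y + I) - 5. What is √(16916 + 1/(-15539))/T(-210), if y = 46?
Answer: -√4084546157697/2626091 ≈ -0.76960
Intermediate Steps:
T(I) = 41 + I (T(I) = (46 + I) - 5 = 41 + I)
√(16916 + 1/(-15539))/T(-210) = √(16916 + 1/(-15539))/(41 - 210) = √(16916 - 1/15539)/(-169) = √(262857723/15539)*(-1/169) = (√4084546157697/15539)*(-1/169) = -√4084546157697/2626091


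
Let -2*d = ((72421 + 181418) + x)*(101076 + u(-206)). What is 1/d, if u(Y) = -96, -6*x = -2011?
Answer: -1/12833253675 ≈ -7.7923e-11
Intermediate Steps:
x = 2011/6 (x = -⅙*(-2011) = 2011/6 ≈ 335.17)
d = -12833253675 (d = -((72421 + 181418) + 2011/6)*(101076 - 96)/2 = -(253839 + 2011/6)*100980/2 = -1525045*100980/12 = -½*25666507350 = -12833253675)
1/d = 1/(-12833253675) = -1/12833253675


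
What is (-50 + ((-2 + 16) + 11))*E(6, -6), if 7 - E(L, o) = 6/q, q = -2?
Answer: -250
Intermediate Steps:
E(L, o) = 10 (E(L, o) = 7 - 6/(-2) = 7 - 6*(-1)/2 = 7 - 1*(-3) = 7 + 3 = 10)
(-50 + ((-2 + 16) + 11))*E(6, -6) = (-50 + ((-2 + 16) + 11))*10 = (-50 + (14 + 11))*10 = (-50 + 25)*10 = -25*10 = -250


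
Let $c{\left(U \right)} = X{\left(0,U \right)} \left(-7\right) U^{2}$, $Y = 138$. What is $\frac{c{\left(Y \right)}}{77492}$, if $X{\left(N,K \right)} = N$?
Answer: $0$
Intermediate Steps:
$c{\left(U \right)} = 0$ ($c{\left(U \right)} = 0 \left(-7\right) U^{2} = 0 U^{2} = 0$)
$\frac{c{\left(Y \right)}}{77492} = \frac{0}{77492} = 0 \cdot \frac{1}{77492} = 0$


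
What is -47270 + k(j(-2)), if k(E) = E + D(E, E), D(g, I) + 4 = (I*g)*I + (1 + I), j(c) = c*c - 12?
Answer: -47801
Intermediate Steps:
j(c) = -12 + c**2 (j(c) = c**2 - 12 = -12 + c**2)
D(g, I) = -3 + I + g*I**2 (D(g, I) = -4 + ((I*g)*I + (1 + I)) = -4 + (g*I**2 + (1 + I)) = -4 + (1 + I + g*I**2) = -3 + I + g*I**2)
k(E) = -3 + E**3 + 2*E (k(E) = E + (-3 + E + E*E**2) = E + (-3 + E + E**3) = -3 + E**3 + 2*E)
-47270 + k(j(-2)) = -47270 + (-3 + (-12 + (-2)**2)**3 + 2*(-12 + (-2)**2)) = -47270 + (-3 + (-12 + 4)**3 + 2*(-12 + 4)) = -47270 + (-3 + (-8)**3 + 2*(-8)) = -47270 + (-3 - 512 - 16) = -47270 - 531 = -47801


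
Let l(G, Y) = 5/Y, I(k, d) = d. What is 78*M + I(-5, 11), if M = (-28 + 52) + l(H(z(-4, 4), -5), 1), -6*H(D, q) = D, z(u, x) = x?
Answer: 2273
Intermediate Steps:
H(D, q) = -D/6
M = 29 (M = (-28 + 52) + 5/1 = 24 + 5*1 = 24 + 5 = 29)
78*M + I(-5, 11) = 78*29 + 11 = 2262 + 11 = 2273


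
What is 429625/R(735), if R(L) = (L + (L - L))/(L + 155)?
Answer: 10924750/21 ≈ 5.2023e+5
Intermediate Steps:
R(L) = L/(155 + L) (R(L) = (L + 0)/(155 + L) = L/(155 + L))
429625/R(735) = 429625/((735/(155 + 735))) = 429625/((735/890)) = 429625/((735*(1/890))) = 429625/(147/178) = 429625*(178/147) = 10924750/21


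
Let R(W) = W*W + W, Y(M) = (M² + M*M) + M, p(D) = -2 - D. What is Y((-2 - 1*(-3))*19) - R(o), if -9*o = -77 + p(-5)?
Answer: 53879/81 ≈ 665.17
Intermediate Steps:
Y(M) = M + 2*M² (Y(M) = (M² + M²) + M = 2*M² + M = M + 2*M²)
o = 74/9 (o = -(-77 + (-2 - 1*(-5)))/9 = -(-77 + (-2 + 5))/9 = -(-77 + 3)/9 = -⅑*(-74) = 74/9 ≈ 8.2222)
R(W) = W + W² (R(W) = W² + W = W + W²)
Y((-2 - 1*(-3))*19) - R(o) = ((-2 - 1*(-3))*19)*(1 + 2*((-2 - 1*(-3))*19)) - 74*(1 + 74/9)/9 = ((-2 + 3)*19)*(1 + 2*((-2 + 3)*19)) - 74*83/(9*9) = (1*19)*(1 + 2*(1*19)) - 1*6142/81 = 19*(1 + 2*19) - 6142/81 = 19*(1 + 38) - 6142/81 = 19*39 - 6142/81 = 741 - 6142/81 = 53879/81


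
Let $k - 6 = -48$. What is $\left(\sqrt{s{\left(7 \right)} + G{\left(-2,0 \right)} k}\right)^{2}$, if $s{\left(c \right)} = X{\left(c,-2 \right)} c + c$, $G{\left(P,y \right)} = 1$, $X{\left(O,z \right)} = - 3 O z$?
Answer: $259$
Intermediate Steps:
$k = -42$ ($k = 6 - 48 = -42$)
$X{\left(O,z \right)} = - 3 O z$
$s{\left(c \right)} = c + 6 c^{2}$ ($s{\left(c \right)} = \left(-3\right) c \left(-2\right) c + c = 6 c c + c = 6 c^{2} + c = c + 6 c^{2}$)
$\left(\sqrt{s{\left(7 \right)} + G{\left(-2,0 \right)} k}\right)^{2} = \left(\sqrt{7 \left(1 + 6 \cdot 7\right) + 1 \left(-42\right)}\right)^{2} = \left(\sqrt{7 \left(1 + 42\right) - 42}\right)^{2} = \left(\sqrt{7 \cdot 43 - 42}\right)^{2} = \left(\sqrt{301 - 42}\right)^{2} = \left(\sqrt{259}\right)^{2} = 259$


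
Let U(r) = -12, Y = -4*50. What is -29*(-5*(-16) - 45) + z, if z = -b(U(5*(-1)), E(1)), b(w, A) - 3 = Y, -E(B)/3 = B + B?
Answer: -818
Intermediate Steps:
Y = -200
E(B) = -6*B (E(B) = -3*(B + B) = -6*B)
b(w, A) = -197 (b(w, A) = 3 - 200 = -197)
z = 197 (z = -1*(-197) = 197)
-29*(-5*(-16) - 45) + z = -29*(-5*(-16) - 45) + 197 = -29*(80 - 45) + 197 = -29*35 + 197 = -1015 + 197 = -818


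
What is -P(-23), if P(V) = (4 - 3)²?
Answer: -1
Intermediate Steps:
P(V) = 1 (P(V) = 1² = 1)
-P(-23) = -1*1 = -1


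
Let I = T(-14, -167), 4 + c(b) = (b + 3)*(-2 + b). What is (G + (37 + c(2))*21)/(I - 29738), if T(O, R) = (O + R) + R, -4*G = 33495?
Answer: 627/2456 ≈ 0.25529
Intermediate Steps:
c(b) = -4 + (-2 + b)*(3 + b) (c(b) = -4 + (b + 3)*(-2 + b) = -4 + (3 + b)*(-2 + b) = -4 + (-2 + b)*(3 + b))
G = -33495/4 (G = -1/4*33495 = -33495/4 ≈ -8373.8)
T(O, R) = O + 2*R
I = -348 (I = -14 + 2*(-167) = -14 - 334 = -348)
(G + (37 + c(2))*21)/(I - 29738) = (-33495/4 + (37 + (-10 + 2 + 2**2))*21)/(-348 - 29738) = (-33495/4 + (37 + (-10 + 2 + 4))*21)/(-30086) = (-33495/4 + (37 - 4)*21)*(-1/30086) = (-33495/4 + 33*21)*(-1/30086) = (-33495/4 + 693)*(-1/30086) = -30723/4*(-1/30086) = 627/2456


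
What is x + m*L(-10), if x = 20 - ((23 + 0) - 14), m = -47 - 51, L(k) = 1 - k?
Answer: -1067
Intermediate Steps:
m = -98
x = 11 (x = 20 - (23 - 14) = 20 - 1*9 = 20 - 9 = 11)
x + m*L(-10) = 11 - 98*(1 - 1*(-10)) = 11 - 98*(1 + 10) = 11 - 98*11 = 11 - 1078 = -1067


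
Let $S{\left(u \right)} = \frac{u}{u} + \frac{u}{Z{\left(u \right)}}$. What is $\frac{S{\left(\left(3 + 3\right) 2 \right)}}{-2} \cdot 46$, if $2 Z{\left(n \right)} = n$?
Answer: $-69$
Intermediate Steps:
$Z{\left(n \right)} = \frac{n}{2}$
$S{\left(u \right)} = 3$ ($S{\left(u \right)} = \frac{u}{u} + \frac{u}{\frac{1}{2} u} = 1 + u \frac{2}{u} = 1 + 2 = 3$)
$\frac{S{\left(\left(3 + 3\right) 2 \right)}}{-2} \cdot 46 = \frac{1}{-2} \cdot 3 \cdot 46 = \left(- \frac{1}{2}\right) 3 \cdot 46 = \left(- \frac{3}{2}\right) 46 = -69$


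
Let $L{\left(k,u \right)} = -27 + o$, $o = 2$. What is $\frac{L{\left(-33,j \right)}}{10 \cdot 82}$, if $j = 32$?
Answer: $- \frac{5}{164} \approx -0.030488$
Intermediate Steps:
$L{\left(k,u \right)} = -25$ ($L{\left(k,u \right)} = -27 + 2 = -25$)
$\frac{L{\left(-33,j \right)}}{10 \cdot 82} = - \frac{25}{10 \cdot 82} = - \frac{25}{820} = \left(-25\right) \frac{1}{820} = - \frac{5}{164}$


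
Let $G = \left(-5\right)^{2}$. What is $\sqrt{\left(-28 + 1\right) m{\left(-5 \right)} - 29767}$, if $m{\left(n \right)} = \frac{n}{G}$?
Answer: $\frac{2 i \sqrt{186010}}{5} \approx 172.52 i$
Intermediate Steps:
$G = 25$
$m{\left(n \right)} = \frac{n}{25}$
$\sqrt{\left(-28 + 1\right) m{\left(-5 \right)} - 29767} = \sqrt{\left(-28 + 1\right) \frac{1}{25} \left(-5\right) - 29767} = \sqrt{\left(-27\right) \left(- \frac{1}{5}\right) - 29767} = \sqrt{\frac{27}{5} - 29767} = \sqrt{- \frac{148808}{5}} = \frac{2 i \sqrt{186010}}{5}$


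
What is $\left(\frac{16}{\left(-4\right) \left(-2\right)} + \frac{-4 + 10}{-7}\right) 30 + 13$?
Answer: $\frac{331}{7} \approx 47.286$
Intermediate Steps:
$\left(\frac{16}{\left(-4\right) \left(-2\right)} + \frac{-4 + 10}{-7}\right) 30 + 13 = \left(\frac{16}{8} + 6 \left(- \frac{1}{7}\right)\right) 30 + 13 = \left(16 \cdot \frac{1}{8} - \frac{6}{7}\right) 30 + 13 = \left(2 - \frac{6}{7}\right) 30 + 13 = \frac{8}{7} \cdot 30 + 13 = \frac{240}{7} + 13 = \frac{331}{7}$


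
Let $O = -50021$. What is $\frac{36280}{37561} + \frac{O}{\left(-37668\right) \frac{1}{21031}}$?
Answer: $\frac{39515224998251}{1414847748} \approx 27929.0$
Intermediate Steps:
$\frac{36280}{37561} + \frac{O}{\left(-37668\right) \frac{1}{21031}} = \frac{36280}{37561} - \frac{50021}{\left(-37668\right) \frac{1}{21031}} = 36280 \cdot \frac{1}{37561} - \frac{50021}{\left(-37668\right) \frac{1}{21031}} = \frac{36280}{37561} - \frac{50021}{- \frac{37668}{21031}} = \frac{36280}{37561} - - \frac{1051991651}{37668} = \frac{36280}{37561} + \frac{1051991651}{37668} = \frac{39515224998251}{1414847748}$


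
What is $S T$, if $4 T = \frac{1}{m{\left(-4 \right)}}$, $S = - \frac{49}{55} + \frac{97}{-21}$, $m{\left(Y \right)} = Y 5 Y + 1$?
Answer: $- \frac{1591}{93555} \approx -0.017006$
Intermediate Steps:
$m{\left(Y \right)} = 1 + 5 Y^{2}$ ($m{\left(Y \right)} = 5 Y Y + 1 = 5 Y^{2} + 1 = 1 + 5 Y^{2}$)
$S = - \frac{6364}{1155}$ ($S = \left(-49\right) \frac{1}{55} + 97 \left(- \frac{1}{21}\right) = - \frac{49}{55} - \frac{97}{21} = - \frac{6364}{1155} \approx -5.51$)
$T = \frac{1}{324}$ ($T = \frac{1}{4 \left(1 + 5 \left(-4\right)^{2}\right)} = \frac{1}{4 \left(1 + 5 \cdot 16\right)} = \frac{1}{4 \left(1 + 80\right)} = \frac{1}{4 \cdot 81} = \frac{1}{4} \cdot \frac{1}{81} = \frac{1}{324} \approx 0.0030864$)
$S T = \left(- \frac{6364}{1155}\right) \frac{1}{324} = - \frac{1591}{93555}$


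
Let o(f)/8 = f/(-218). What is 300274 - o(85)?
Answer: 32730206/109 ≈ 3.0028e+5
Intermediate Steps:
o(f) = -4*f/109 (o(f) = 8*(f/(-218)) = 8*(f*(-1/218)) = 8*(-f/218) = -4*f/109)
300274 - o(85) = 300274 - (-4)*85/109 = 300274 - 1*(-340/109) = 300274 + 340/109 = 32730206/109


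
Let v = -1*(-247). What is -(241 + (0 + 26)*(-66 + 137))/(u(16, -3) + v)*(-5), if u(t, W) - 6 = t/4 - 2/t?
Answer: 16696/411 ≈ 40.623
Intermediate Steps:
u(t, W) = 6 - 2/t + t/4 (u(t, W) = 6 + (t/4 - 2/t) = 6 + (-2/t + t/4) = 6 - 2/t + t/4)
v = 247
-(241 + (0 + 26)*(-66 + 137))/(u(16, -3) + v)*(-5) = -(241 + (0 + 26)*(-66 + 137))/((6 - 2/16 + (¼)*16) + 247)*(-5) = -(241 + 26*71)/((6 - 2*1/16 + 4) + 247)*(-5) = -(241 + 1846)/((6 - ⅛ + 4) + 247)*(-5) = -2087/(79/8 + 247)*(-5) = -2087/(2055/8)*(-5) = -2087*(8/2055)*(-5) = -16696*(-5)/2055 = -1*(-16696/411) = 16696/411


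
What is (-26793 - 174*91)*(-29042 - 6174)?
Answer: 1501152432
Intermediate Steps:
(-26793 - 174*91)*(-29042 - 6174) = (-26793 - 15834)*(-35216) = -42627*(-35216) = 1501152432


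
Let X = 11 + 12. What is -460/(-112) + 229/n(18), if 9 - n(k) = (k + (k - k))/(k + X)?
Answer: 303257/9828 ≈ 30.856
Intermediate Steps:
X = 23
n(k) = 9 - k/(23 + k) (n(k) = 9 - (k + (k - k))/(k + 23) = 9 - (k + 0)/(23 + k) = 9 - k/(23 + k))
-460/(-112) + 229/n(18) = -460/(-112) + 229/(((207 + 8*18)/(23 + 18))) = -460*(-1/112) + 229/(((207 + 144)/41)) = 115/28 + 229/(((1/41)*351)) = 115/28 + 229/(351/41) = 115/28 + 229*(41/351) = 115/28 + 9389/351 = 303257/9828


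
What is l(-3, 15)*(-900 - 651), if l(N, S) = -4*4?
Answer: 24816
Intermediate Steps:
l(N, S) = -16
l(-3, 15)*(-900 - 651) = -16*(-900 - 651) = -16*(-1551) = 24816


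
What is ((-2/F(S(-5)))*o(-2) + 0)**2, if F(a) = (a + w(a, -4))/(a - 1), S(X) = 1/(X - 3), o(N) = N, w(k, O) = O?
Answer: 144/121 ≈ 1.1901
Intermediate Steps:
S(X) = 1/(-3 + X)
F(a) = (-4 + a)/(-1 + a) (F(a) = (a - 4)/(a - 1) = (-4 + a)/(-1 + a))
((-2/F(S(-5)))*o(-2) + 0)**2 = (-2*(-1 + 1/(-3 - 5))/(-4 + 1/(-3 - 5))*(-2) + 0)**2 = (-2*(-1 + 1/(-8))/(-4 + 1/(-8))*(-2) + 0)**2 = (-2*(-1 - 1/8)/(-4 - 1/8)*(-2) + 0)**2 = (-2/(-33/8/(-9/8))*(-2) + 0)**2 = (-2/((-8/9*(-33/8)))*(-2) + 0)**2 = (-2/11/3*(-2) + 0)**2 = (-2*3/11*(-2) + 0)**2 = (-6/11*(-2) + 0)**2 = (12/11 + 0)**2 = (12/11)**2 = 144/121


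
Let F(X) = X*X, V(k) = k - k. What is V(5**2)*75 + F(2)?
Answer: 4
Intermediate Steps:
V(k) = 0
F(X) = X**2
V(5**2)*75 + F(2) = 0*75 + 2**2 = 0 + 4 = 4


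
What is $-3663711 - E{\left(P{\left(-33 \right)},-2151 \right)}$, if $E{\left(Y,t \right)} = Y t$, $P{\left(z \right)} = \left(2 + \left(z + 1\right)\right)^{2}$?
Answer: $-1727811$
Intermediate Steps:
$P{\left(z \right)} = \left(3 + z\right)^{2}$ ($P{\left(z \right)} = \left(2 + \left(1 + z\right)\right)^{2} = \left(3 + z\right)^{2}$)
$-3663711 - E{\left(P{\left(-33 \right)},-2151 \right)} = -3663711 - \left(3 - 33\right)^{2} \left(-2151\right) = -3663711 - \left(-30\right)^{2} \left(-2151\right) = -3663711 - 900 \left(-2151\right) = -3663711 - -1935900 = -3663711 + 1935900 = -1727811$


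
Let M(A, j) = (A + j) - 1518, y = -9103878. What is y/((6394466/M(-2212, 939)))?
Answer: 12704461749/3197233 ≈ 3973.6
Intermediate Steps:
M(A, j) = -1518 + A + j
y/((6394466/M(-2212, 939))) = -9103878/(6394466/(-1518 - 2212 + 939)) = -9103878/(6394466/(-2791)) = -9103878/(6394466*(-1/2791)) = -9103878/(-6394466/2791) = -9103878*(-2791/6394466) = 12704461749/3197233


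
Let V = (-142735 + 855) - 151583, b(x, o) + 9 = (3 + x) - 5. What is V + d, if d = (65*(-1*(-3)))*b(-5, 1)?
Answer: -296583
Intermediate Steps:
b(x, o) = -11 + x (b(x, o) = -9 + ((3 + x) - 5) = -9 + (-2 + x) = -11 + x)
V = -293463 (V = -141880 - 151583 = -293463)
d = -3120 (d = (65*(-1*(-3)))*(-11 - 5) = (65*3)*(-16) = 195*(-16) = -3120)
V + d = -293463 - 3120 = -296583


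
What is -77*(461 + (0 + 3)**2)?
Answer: -36190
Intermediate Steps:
-77*(461 + (0 + 3)**2) = -77*(461 + 3**2) = -77*(461 + 9) = -77*470 = -36190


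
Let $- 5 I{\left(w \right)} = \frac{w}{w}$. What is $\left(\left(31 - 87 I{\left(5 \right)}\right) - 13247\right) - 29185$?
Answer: $- \frac{211918}{5} \approx -42384.0$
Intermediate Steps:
$I{\left(w \right)} = - \frac{1}{5}$ ($I{\left(w \right)} = - \frac{w \frac{1}{w}}{5} = \left(- \frac{1}{5}\right) 1 = - \frac{1}{5}$)
$\left(\left(31 - 87 I{\left(5 \right)}\right) - 13247\right) - 29185 = \left(\left(31 - - \frac{87}{5}\right) - 13247\right) - 29185 = \left(\left(31 + \frac{87}{5}\right) - 13247\right) - 29185 = \left(\frac{242}{5} - 13247\right) - 29185 = - \frac{65993}{5} - 29185 = - \frac{211918}{5}$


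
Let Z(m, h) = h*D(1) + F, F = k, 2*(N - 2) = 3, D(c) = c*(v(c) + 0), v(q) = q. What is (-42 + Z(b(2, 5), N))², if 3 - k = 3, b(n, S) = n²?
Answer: 5929/4 ≈ 1482.3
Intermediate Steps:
D(c) = c² (D(c) = c*(c + 0) = c*c = c²)
k = 0 (k = 3 - 1*3 = 3 - 3 = 0)
N = 7/2 (N = 2 + (½)*3 = 2 + 3/2 = 7/2 ≈ 3.5000)
F = 0
Z(m, h) = h (Z(m, h) = h*1² + 0 = h*1 + 0 = h + 0 = h)
(-42 + Z(b(2, 5), N))² = (-42 + 7/2)² = (-77/2)² = 5929/4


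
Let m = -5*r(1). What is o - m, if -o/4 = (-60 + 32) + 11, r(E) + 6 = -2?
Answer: 28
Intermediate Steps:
r(E) = -8 (r(E) = -6 - 2 = -8)
m = 40 (m = -5*(-8) = 40)
o = 68 (o = -4*((-60 + 32) + 11) = -4*(-28 + 11) = -4*(-17) = 68)
o - m = 68 - 1*40 = 68 - 40 = 28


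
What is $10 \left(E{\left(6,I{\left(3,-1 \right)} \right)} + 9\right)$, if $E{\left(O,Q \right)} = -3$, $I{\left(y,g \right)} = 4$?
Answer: $60$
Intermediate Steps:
$10 \left(E{\left(6,I{\left(3,-1 \right)} \right)} + 9\right) = 10 \left(-3 + 9\right) = 10 \cdot 6 = 60$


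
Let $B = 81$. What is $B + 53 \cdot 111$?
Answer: $5964$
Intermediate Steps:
$B + 53 \cdot 111 = 81 + 53 \cdot 111 = 81 + 5883 = 5964$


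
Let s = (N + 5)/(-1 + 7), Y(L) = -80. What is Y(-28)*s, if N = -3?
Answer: -80/3 ≈ -26.667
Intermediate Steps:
s = ⅓ (s = (-3 + 5)/(-1 + 7) = 2/6 = 2*(⅙) = ⅓ ≈ 0.33333)
Y(-28)*s = -80*⅓ = -80/3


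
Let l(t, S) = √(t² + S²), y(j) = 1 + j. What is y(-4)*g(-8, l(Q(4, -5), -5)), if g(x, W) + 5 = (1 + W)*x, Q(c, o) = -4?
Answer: 39 + 24*√41 ≈ 192.68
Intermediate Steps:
l(t, S) = √(S² + t²)
g(x, W) = -5 + x*(1 + W) (g(x, W) = -5 + (1 + W)*x = -5 + x*(1 + W))
y(-4)*g(-8, l(Q(4, -5), -5)) = (1 - 4)*(-5 - 8 + √((-5)² + (-4)²)*(-8)) = -3*(-5 - 8 + √(25 + 16)*(-8)) = -3*(-5 - 8 + √41*(-8)) = -3*(-5 - 8 - 8*√41) = -3*(-13 - 8*√41) = 39 + 24*√41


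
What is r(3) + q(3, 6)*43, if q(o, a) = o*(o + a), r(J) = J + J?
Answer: 1167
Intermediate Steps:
r(J) = 2*J
q(o, a) = o*(a + o)
r(3) + q(3, 6)*43 = 2*3 + (3*(6 + 3))*43 = 6 + (3*9)*43 = 6 + 27*43 = 6 + 1161 = 1167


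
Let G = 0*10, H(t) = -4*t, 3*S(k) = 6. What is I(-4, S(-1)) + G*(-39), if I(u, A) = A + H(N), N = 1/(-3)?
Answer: 10/3 ≈ 3.3333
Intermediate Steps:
S(k) = 2 (S(k) = (⅓)*6 = 2)
N = -⅓ ≈ -0.33333
I(u, A) = 4/3 + A (I(u, A) = A - 4*(-⅓) = A + 4/3 = 4/3 + A)
G = 0
I(-4, S(-1)) + G*(-39) = (4/3 + 2) + 0*(-39) = 10/3 + 0 = 10/3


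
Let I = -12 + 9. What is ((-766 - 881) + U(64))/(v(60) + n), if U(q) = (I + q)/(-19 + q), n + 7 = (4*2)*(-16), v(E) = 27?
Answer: 37027/2430 ≈ 15.237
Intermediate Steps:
I = -3
n = -135 (n = -7 + (4*2)*(-16) = -7 + 8*(-16) = -7 - 128 = -135)
U(q) = (-3 + q)/(-19 + q)
((-766 - 881) + U(64))/(v(60) + n) = ((-766 - 881) + (-3 + 64)/(-19 + 64))/(27 - 135) = (-1647 + 61/45)/(-108) = (-1647 + (1/45)*61)*(-1/108) = (-1647 + 61/45)*(-1/108) = -74054/45*(-1/108) = 37027/2430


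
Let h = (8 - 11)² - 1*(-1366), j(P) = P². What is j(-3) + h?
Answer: 1384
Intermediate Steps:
h = 1375 (h = (-3)² + 1366 = 9 + 1366 = 1375)
j(-3) + h = (-3)² + 1375 = 9 + 1375 = 1384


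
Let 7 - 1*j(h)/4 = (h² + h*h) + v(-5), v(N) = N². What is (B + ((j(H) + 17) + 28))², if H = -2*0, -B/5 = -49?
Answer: 47524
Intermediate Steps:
B = 245 (B = -5*(-49) = 245)
H = 0
j(h) = -72 - 8*h² (j(h) = 28 - 4*((h² + h*h) + (-5)²) = 28 - 4*((h² + h²) + 25) = 28 - 4*(2*h² + 25) = 28 - 4*(25 + 2*h²) = 28 + (-100 - 8*h²) = -72 - 8*h²)
(B + ((j(H) + 17) + 28))² = (245 + (((-72 - 8*0²) + 17) + 28))² = (245 + (((-72 - 8*0) + 17) + 28))² = (245 + (((-72 + 0) + 17) + 28))² = (245 + ((-72 + 17) + 28))² = (245 + (-55 + 28))² = (245 - 27)² = 218² = 47524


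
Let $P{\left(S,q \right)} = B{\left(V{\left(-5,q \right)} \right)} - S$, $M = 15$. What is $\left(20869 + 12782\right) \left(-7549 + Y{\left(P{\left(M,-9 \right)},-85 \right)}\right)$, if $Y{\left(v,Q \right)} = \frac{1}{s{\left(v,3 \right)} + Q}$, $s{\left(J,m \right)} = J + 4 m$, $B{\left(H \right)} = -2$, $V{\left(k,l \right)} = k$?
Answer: $- \frac{2540317729}{10} \approx -2.5403 \cdot 10^{8}$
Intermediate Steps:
$P{\left(S,q \right)} = -2 - S$
$Y{\left(v,Q \right)} = \frac{1}{12 + Q + v}$ ($Y{\left(v,Q \right)} = \frac{1}{\left(v + 4 \cdot 3\right) + Q} = \frac{1}{\left(v + 12\right) + Q} = \frac{1}{\left(12 + v\right) + Q} = \frac{1}{12 + Q + v}$)
$\left(20869 + 12782\right) \left(-7549 + Y{\left(P{\left(M,-9 \right)},-85 \right)}\right) = \left(20869 + 12782\right) \left(-7549 + \frac{1}{12 - 85 - 17}\right) = 33651 \left(-7549 + \frac{1}{12 - 85 - 17}\right) = 33651 \left(-7549 + \frac{1}{-90}\right) = 33651 \left(-7549 - \frac{1}{90}\right) = 33651 \left(- \frac{679411}{90}\right) = - \frac{2540317729}{10}$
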